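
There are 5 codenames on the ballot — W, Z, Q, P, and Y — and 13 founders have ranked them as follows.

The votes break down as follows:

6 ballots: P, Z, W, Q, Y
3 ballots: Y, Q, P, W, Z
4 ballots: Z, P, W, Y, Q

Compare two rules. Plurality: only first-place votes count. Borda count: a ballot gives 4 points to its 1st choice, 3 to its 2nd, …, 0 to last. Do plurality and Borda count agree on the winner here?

Plurality first-place counts: W 0, Z 4, Q 0, P 6, Y 3 → P.
Borda totals: W 23, Z 34, Q 15, P 42, Y 16 → P.
The two rules agree on P.

Yes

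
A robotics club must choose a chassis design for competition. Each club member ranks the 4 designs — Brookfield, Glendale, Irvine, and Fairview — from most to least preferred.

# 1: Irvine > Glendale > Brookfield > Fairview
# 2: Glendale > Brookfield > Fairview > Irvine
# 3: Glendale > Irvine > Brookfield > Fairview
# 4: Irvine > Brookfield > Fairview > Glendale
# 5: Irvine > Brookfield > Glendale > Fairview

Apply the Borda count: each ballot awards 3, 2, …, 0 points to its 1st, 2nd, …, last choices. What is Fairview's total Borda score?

2

Borda scores:
  Brookfield: 1 + 2 + 1 + 2 + 2 = 8
  Glendale: 2 + 3 + 3 + 0 + 1 = 9
  Irvine: 3 + 0 + 2 + 3 + 3 = 11
  Fairview: 0 + 1 + 0 + 1 + 0 = 2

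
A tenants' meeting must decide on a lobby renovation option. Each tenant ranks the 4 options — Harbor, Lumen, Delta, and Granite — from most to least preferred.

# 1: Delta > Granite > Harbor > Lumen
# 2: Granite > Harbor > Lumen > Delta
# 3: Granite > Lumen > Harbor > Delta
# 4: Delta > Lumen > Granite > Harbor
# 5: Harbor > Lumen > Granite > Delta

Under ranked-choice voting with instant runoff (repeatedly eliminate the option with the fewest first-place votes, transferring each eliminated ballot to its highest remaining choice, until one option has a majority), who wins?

Round 1: Delta 2, Granite 2, Harbor 1, Lumen 0. Lumen has the fewest and is eliminated.
Round 2: Delta 2, Granite 2, Harbor 1. Harbor has the fewest and is eliminated.
Round 3: Granite 3, Delta 2. Granite has a majority.

Granite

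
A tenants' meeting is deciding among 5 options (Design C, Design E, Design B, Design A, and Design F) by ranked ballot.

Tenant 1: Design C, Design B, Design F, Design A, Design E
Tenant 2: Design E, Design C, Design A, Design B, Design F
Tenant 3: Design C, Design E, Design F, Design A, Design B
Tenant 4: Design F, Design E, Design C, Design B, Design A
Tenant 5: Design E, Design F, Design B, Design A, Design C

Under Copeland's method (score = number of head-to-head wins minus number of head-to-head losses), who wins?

Design E

Pairwise results:
  Design C vs Design E: Design E wins 3–2.
  Design C vs Design B: Design C wins 4–1.
  Design C vs Design A: Design C wins 4–1.
  Design C vs Design F: Design C wins 3–2.
  Design E vs Design B: Design E wins 4–1.
  Design E vs Design A: Design E wins 4–1.
  Design E vs Design F: Design E wins 3–2.
  Design B vs Design A: Design B wins 3–2.
  Design B vs Design F: Design F wins 3–2.
  Design A vs Design F: Design F wins 4–1.
Copeland scores (wins − losses):
  Design C: 3 − 1 = 2
  Design E: 4 − 0 = 4
  Design B: 1 − 3 = -2
  Design A: 0 − 4 = -4
  Design F: 2 − 2 = 0
Design E has the best Copeland score.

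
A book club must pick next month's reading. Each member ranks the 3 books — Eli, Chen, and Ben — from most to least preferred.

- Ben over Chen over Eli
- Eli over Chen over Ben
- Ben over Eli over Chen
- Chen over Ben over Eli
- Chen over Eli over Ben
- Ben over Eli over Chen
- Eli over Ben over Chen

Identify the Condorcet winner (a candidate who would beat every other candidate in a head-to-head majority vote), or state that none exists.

Head-to-head results (7 voters total):
Eli vs Chen: Eli wins 4–3.
Eli vs Ben: Ben wins 4–3.
Chen vs Ben: Ben wins 4–3.
Ben beats each rival — Eli (4–3), Chen (4–3) — so Ben is the Condorcet winner.

Ben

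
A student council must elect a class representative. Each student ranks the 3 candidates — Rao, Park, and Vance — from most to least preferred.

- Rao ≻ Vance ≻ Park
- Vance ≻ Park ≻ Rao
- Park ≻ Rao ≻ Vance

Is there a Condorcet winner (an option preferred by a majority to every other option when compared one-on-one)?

Head-to-head results (3 voters total):
Rao vs Park: Park wins 2–1.
Rao vs Vance: Rao wins 2–1.
Park vs Vance: Vance wins 2–1.
No candidate beats all others: Rao beats Vance beats Park beats Rao, a majority cycle.

No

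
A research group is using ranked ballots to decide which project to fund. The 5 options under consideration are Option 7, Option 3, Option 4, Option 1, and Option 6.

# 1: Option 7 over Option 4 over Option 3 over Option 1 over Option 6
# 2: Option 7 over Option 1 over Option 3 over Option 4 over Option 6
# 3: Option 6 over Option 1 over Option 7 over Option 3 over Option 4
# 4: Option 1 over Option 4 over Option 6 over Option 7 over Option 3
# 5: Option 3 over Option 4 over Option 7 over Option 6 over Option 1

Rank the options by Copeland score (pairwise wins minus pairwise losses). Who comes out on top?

Option 7

Pairwise results:
  Option 7 vs Option 3: Option 7 wins 4–1.
  Option 7 vs Option 4: Option 7 wins 3–2.
  Option 7 vs Option 1: Option 7 wins 3–2.
  Option 7 vs Option 6: Option 7 wins 3–2.
  Option 3 vs Option 4: Option 3 wins 3–2.
  Option 3 vs Option 1: Option 1 wins 3–2.
  Option 3 vs Option 6: Option 3 wins 3–2.
  Option 4 vs Option 1: Option 1 wins 3–2.
  Option 4 vs Option 6: Option 4 wins 4–1.
  Option 1 vs Option 6: Option 1 wins 3–2.
Copeland scores (wins − losses):
  Option 7: 4 − 0 = 4
  Option 3: 2 − 2 = 0
  Option 4: 1 − 3 = -2
  Option 1: 3 − 1 = 2
  Option 6: 0 − 4 = -4
Option 7 has the best Copeland score.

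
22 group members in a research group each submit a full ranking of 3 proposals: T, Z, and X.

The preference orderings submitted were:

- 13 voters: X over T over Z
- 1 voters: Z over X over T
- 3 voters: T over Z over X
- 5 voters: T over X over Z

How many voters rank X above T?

14

Ballots ranking X above T: 13+1 = 14.
Ballots ranking T above X: 3+5 = 8.
So 14 of 22 voters prefer X to T.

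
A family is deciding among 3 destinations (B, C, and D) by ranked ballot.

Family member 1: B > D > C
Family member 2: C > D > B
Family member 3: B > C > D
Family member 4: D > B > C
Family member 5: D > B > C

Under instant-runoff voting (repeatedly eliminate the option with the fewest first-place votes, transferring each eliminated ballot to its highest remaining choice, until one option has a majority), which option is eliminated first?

C

Round 1: B 2, D 2, C 1. C has the fewest and is eliminated.
Round 2: D 3, B 2. D has a majority.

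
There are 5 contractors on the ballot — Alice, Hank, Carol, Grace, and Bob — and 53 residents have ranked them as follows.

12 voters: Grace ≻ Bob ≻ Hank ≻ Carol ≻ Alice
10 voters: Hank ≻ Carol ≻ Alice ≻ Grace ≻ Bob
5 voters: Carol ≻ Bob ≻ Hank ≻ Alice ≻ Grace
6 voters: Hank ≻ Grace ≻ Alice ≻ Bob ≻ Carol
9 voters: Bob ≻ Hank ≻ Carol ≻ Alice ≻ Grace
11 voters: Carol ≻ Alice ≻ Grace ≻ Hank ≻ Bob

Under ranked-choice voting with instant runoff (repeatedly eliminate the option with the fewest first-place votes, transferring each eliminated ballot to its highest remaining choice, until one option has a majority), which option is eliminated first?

Round 1: Hank 16, Carol 16, Grace 12, Bob 9, Alice 0. Alice has the fewest and is eliminated.
Round 2: Hank 16, Carol 16, Grace 12, Bob 9. Bob has the fewest and is eliminated.
Round 3: Hank 25, Carol 16, Grace 12. Grace has the fewest and is eliminated.
Round 4: Hank 37, Carol 16. Hank has a majority.

Alice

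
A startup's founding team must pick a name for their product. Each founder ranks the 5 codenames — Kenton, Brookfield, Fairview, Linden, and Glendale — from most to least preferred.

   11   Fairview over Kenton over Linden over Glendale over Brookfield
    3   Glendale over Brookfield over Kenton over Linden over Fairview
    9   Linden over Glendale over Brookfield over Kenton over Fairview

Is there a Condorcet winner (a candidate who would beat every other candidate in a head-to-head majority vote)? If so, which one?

No Condorcet winner

Head-to-head results (23 voters total):
Kenton vs Brookfield: Brookfield wins 12–11.
Kenton vs Fairview: Kenton wins 12–11.
Kenton vs Linden: Kenton wins 14–9.
Kenton vs Glendale: Glendale wins 12–11.
Brookfield vs Fairview: Brookfield wins 12–11.
Brookfield vs Linden: Linden wins 20–3.
Brookfield vs Glendale: Glendale wins 23–0.
Fairview vs Linden: Linden wins 12–11.
Fairview vs Glendale: Glendale wins 12–11.
Linden vs Glendale: Linden wins 20–3.
No candidate beats all others: Kenton beats Linden beats Brookfield beats Kenton, a majority cycle.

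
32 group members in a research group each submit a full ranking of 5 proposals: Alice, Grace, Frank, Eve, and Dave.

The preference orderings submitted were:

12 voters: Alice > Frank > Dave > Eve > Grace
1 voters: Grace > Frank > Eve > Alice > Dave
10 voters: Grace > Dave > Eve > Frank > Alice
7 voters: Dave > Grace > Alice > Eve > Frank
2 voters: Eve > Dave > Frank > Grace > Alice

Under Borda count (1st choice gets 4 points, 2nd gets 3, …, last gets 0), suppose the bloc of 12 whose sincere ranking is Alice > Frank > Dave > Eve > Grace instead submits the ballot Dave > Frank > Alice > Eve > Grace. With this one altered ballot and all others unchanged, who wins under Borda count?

Dave

Borda totals with the altered ballot: Alice 39, Grace 67, Frank 53, Eve 49, Dave 112.
The winner is unchanged: still Dave.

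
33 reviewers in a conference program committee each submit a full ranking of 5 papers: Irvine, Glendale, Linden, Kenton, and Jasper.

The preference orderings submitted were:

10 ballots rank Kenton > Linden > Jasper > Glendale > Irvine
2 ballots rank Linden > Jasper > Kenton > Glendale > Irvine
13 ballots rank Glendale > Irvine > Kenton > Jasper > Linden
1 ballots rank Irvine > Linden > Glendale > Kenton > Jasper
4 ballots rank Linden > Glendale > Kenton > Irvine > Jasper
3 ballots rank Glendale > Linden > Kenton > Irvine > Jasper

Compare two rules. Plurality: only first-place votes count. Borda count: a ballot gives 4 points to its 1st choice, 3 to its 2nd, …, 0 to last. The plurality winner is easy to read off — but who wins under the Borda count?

Glendale

Plurality first-place counts: Irvine 1, Glendale 16, Linden 6, Kenton 10, Jasper 0 → Glendale.
Borda totals: Irvine 50, Glendale 90, Linden 66, Kenton 85, Jasper 39 → Glendale.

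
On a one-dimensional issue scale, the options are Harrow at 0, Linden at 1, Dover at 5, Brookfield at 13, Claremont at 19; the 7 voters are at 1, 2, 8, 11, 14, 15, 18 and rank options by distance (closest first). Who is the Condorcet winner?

Brookfield

With single-peaked preferences on a line, the Condorcet winner is the candidate closest to the median voter.
The median voter (position 11) is closest to Brookfield at 13.
Check: Brookfield vs Dover — voters closer to Brookfield: 4 of 7.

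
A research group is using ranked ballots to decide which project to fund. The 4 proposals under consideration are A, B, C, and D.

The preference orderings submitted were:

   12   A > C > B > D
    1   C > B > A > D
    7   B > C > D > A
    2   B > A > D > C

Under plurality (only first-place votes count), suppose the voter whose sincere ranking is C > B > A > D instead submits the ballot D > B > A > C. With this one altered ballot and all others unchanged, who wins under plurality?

First-place totals with the altered ballot: A 12, B 9, C 0, D 1.
The winner is unchanged: still A.

A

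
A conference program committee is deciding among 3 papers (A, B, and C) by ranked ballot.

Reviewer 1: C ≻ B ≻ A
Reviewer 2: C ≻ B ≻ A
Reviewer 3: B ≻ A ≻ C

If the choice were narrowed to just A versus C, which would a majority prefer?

C

Ballots ranking A above C: 1.
Ballots ranking C above A: 2.
C wins the head-to-head, 2–1.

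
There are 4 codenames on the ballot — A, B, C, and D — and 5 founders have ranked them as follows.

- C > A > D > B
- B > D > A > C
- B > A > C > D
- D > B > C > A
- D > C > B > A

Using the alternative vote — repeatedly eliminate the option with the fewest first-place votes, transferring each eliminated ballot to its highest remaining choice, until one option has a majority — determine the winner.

Round 1: B 2, D 2, C 1, A 0. A has the fewest and is eliminated.
Round 2: B 2, D 2, C 1. C has the fewest and is eliminated.
Round 3: D 3, B 2. D has a majority.

D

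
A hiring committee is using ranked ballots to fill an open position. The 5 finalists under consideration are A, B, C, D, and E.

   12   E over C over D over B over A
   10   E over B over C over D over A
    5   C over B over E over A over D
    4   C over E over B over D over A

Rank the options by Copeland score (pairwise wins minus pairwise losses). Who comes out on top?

Pairwise results:
  A vs B: B wins 31–0.
  A vs C: C wins 31–0.
  A vs D: D wins 26–5.
  A vs E: E wins 31–0.
  B vs C: C wins 21–10.
  B vs D: B wins 19–12.
  B vs E: E wins 26–5.
  C vs D: C wins 31–0.
  C vs E: E wins 22–9.
  D vs E: E wins 31–0.
Copeland scores (wins − losses):
  A: 0 − 4 = -4
  B: 2 − 2 = 0
  C: 3 − 1 = 2
  D: 1 − 3 = -2
  E: 4 − 0 = 4
E has the best Copeland score.

E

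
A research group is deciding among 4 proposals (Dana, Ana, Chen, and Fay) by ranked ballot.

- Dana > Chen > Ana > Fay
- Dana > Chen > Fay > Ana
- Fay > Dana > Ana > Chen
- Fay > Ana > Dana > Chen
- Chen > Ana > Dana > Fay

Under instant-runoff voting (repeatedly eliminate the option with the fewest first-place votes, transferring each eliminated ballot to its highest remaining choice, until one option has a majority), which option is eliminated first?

Round 1: Dana 2, Fay 2, Chen 1, Ana 0. Ana has the fewest and is eliminated.
Round 2: Dana 2, Fay 2, Chen 1. Chen has the fewest and is eliminated.
Round 3: Dana 3, Fay 2. Dana has a majority.

Ana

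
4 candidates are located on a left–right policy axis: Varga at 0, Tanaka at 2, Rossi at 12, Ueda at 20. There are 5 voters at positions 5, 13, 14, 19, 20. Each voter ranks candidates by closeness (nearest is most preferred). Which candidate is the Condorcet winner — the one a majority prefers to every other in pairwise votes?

With single-peaked preferences on a line, the Condorcet winner is the candidate closest to the median voter.
The median voter (position 14) is closest to Rossi at 12.
Check: Rossi vs Ueda — voters closer to Rossi: 3 of 5.

Rossi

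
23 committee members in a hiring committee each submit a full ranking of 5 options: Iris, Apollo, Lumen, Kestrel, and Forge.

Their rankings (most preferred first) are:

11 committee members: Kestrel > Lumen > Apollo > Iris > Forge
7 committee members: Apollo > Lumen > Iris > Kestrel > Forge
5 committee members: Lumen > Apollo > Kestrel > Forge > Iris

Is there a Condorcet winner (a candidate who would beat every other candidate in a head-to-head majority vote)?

Head-to-head results (23 voters total):
Iris vs Apollo: Apollo wins 23–0.
Iris vs Lumen: Lumen wins 23–0.
Iris vs Kestrel: Kestrel wins 16–7.
Iris vs Forge: Iris wins 18–5.
Apollo vs Lumen: Lumen wins 16–7.
Apollo vs Kestrel: Apollo wins 12–11.
Apollo vs Forge: Apollo wins 23–0.
Lumen vs Kestrel: Lumen wins 12–11.
Lumen vs Forge: Lumen wins 23–0.
Kestrel vs Forge: Kestrel wins 23–0.
Lumen beats each rival — Iris (23–0), Apollo (16–7), Kestrel (12–11), Forge (23–0) — so Lumen is the Condorcet winner.

Yes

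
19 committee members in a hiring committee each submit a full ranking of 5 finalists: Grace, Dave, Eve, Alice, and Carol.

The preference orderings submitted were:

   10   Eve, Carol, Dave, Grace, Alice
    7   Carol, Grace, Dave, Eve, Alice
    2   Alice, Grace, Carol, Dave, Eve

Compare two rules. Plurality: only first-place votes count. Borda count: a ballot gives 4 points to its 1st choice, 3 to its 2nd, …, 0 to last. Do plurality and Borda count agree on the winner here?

Plurality first-place counts: Grace 0, Dave 0, Eve 10, Alice 2, Carol 7 → Eve.
Borda totals: Grace 37, Dave 36, Eve 47, Alice 8, Carol 62 → Carol.
The two rules disagree: plurality picks Eve, Borda picks Carol.

No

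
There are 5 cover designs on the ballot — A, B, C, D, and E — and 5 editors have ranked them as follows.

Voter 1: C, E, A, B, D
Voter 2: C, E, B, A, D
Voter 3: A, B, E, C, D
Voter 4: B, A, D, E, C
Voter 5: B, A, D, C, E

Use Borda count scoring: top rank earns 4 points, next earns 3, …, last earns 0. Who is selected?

B

Borda scores:
  A: 2 + 1 + 4 + 3 + 3 = 13
  B: 1 + 2 + 3 + 4 + 4 = 14
  C: 4 + 4 + 1 + 0 + 1 = 10
  D: 0 + 0 + 0 + 2 + 2 = 4
  E: 3 + 3 + 2 + 1 + 0 = 9
B has the highest total.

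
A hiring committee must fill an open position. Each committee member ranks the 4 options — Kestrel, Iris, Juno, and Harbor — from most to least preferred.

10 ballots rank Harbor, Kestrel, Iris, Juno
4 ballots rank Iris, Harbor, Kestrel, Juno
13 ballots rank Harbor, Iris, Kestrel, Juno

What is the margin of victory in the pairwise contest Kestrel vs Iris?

7

Ballots ranking Kestrel above Iris: 10.
Ballots ranking Iris above Kestrel: 4+13 = 17.
Iris wins 17–10, a margin of 7.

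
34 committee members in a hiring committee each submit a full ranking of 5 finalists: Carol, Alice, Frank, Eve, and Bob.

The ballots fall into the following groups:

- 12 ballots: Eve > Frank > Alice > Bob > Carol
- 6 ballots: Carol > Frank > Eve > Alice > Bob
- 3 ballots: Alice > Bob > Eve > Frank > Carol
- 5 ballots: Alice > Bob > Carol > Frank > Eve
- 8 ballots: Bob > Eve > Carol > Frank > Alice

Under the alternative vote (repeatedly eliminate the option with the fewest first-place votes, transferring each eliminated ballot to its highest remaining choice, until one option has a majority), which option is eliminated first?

Round 1: Eve 12, Alice 8, Bob 8, Carol 6, Frank 0. Frank has the fewest and is eliminated.
Round 2: Eve 12, Alice 8, Bob 8, Carol 6. Carol has the fewest and is eliminated.
Round 3: Eve 18, Alice 8, Bob 8. Eve has a majority.

Frank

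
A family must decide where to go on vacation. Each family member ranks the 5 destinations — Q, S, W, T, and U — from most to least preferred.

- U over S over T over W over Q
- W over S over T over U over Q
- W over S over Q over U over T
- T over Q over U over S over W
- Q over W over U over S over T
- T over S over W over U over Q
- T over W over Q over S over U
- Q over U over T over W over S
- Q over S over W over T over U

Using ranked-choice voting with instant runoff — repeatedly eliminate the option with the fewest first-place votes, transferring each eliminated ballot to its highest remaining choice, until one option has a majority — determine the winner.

Round 1: Q 3, T 3, W 2, U 1, S 0. S has the fewest and is eliminated.
Round 2: Q 3, T 3, W 2, U 1. U has the fewest and is eliminated.
Round 3: T 4, Q 3, W 2. W has the fewest and is eliminated.
Round 4: T 5, Q 4. T has a majority.

T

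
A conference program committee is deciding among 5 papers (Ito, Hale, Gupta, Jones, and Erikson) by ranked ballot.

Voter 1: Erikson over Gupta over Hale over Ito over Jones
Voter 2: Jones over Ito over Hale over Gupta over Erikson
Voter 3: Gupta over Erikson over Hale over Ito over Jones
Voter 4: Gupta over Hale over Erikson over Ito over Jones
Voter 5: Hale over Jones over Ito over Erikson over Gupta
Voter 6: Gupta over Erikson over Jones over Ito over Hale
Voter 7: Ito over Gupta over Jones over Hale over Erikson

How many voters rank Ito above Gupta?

3

Ballots ranking Ito above Gupta: 3.
Ballots ranking Gupta above Ito: 4.
So 3 of 7 voters prefer Ito to Gupta.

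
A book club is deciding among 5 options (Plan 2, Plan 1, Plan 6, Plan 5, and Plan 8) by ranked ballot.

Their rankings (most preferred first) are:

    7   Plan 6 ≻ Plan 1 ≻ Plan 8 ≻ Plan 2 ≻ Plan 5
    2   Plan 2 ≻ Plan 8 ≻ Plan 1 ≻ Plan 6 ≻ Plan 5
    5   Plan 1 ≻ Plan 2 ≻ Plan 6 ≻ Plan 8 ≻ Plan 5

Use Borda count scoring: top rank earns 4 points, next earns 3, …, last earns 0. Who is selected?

Plan 1

Borda scores:
  Plan 2: 7·1 + 2·4 + 5·3 = 30
  Plan 1: 7·3 + 2·2 + 5·4 = 45
  Plan 6: 7·4 + 2·1 + 5·2 = 40
  Plan 5: 7·0 + 2·0 + 5·0 = 0
  Plan 8: 7·2 + 2·3 + 5·1 = 25
Plan 1 has the highest total.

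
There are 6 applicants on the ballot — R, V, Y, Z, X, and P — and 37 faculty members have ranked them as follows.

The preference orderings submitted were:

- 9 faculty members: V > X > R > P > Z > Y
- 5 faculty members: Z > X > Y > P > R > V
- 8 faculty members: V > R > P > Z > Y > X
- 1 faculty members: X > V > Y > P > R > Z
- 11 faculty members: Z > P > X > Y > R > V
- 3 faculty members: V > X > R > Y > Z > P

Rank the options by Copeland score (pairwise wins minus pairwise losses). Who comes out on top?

V

Pairwise results:
  R vs V: V wins 21–16.
  R vs Y: R wins 20–17.
  R vs Z: R wins 21–16.
  R vs X: X wins 29–8.
  R vs P: R wins 20–17.
  V vs Y: V wins 21–16.
  V vs Z: V wins 21–16.
  V vs X: V wins 20–17.
  V vs P: V wins 21–16.
  Y vs Z: Z wins 33–4.
  Y vs X: X wins 29–8.
  Y vs P: P wins 28–9.
  Z vs X: Z wins 24–13.
  Z vs P: Z wins 19–18.
  X vs P: P wins 19–18.
Copeland scores (wins − losses):
  R: 3 − 2 = 1
  V: 5 − 0 = 5
  Y: 0 − 5 = -5
  Z: 3 − 2 = 1
  X: 2 − 3 = -1
  P: 2 − 3 = -1
V has the best Copeland score.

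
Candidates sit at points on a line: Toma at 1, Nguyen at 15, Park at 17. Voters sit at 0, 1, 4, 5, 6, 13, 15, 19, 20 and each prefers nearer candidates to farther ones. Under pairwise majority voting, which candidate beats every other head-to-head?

With single-peaked preferences on a line, the Condorcet winner is the candidate closest to the median voter.
The median voter (position 6) is closest to Toma at 1.
Check: Toma vs Park — voters closer to Toma: 5 of 9.

Toma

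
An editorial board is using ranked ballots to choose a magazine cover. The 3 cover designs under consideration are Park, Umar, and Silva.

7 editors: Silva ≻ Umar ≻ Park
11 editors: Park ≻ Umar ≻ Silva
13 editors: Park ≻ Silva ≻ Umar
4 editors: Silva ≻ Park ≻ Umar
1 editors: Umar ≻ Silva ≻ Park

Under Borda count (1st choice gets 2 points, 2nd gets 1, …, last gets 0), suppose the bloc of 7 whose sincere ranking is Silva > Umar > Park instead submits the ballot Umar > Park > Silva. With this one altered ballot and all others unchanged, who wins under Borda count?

Borda totals with the altered ballot: Park 59, Umar 27, Silva 22.
The winner is unchanged: still Park.

Park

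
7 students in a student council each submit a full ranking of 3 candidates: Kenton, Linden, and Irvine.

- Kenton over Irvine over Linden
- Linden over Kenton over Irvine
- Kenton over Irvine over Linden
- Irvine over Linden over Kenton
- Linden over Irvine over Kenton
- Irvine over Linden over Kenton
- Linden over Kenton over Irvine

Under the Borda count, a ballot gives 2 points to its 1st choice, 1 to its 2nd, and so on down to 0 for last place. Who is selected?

Borda scores:
  Kenton: 2 + 1 + 2 + 0 + 0 + 0 + 1 = 6
  Linden: 0 + 2 + 0 + 1 + 2 + 1 + 2 = 8
  Irvine: 1 + 0 + 1 + 2 + 1 + 2 + 0 = 7
Linden has the highest total.

Linden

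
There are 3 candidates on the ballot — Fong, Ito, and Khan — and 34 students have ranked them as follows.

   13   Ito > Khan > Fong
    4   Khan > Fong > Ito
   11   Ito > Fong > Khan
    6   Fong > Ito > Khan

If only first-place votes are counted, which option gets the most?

Ito

First-place vote totals:
  Fong: 6
  Ito: 24
  Khan: 4
Ito has the most first-place votes.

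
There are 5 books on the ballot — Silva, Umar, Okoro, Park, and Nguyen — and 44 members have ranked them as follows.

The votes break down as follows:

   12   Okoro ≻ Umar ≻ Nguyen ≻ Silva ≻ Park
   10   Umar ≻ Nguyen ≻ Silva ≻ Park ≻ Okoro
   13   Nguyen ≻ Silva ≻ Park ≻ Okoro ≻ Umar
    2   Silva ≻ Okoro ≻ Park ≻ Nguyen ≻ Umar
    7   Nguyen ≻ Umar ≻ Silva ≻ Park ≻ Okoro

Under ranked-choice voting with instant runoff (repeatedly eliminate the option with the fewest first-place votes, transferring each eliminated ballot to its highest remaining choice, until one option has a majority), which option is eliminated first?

Round 1: Nguyen 20, Okoro 12, Umar 10, Silva 2, Park 0. Park has the fewest and is eliminated.
Round 2: Nguyen 20, Okoro 12, Umar 10, Silva 2. Silva has the fewest and is eliminated.
Round 3: Nguyen 20, Okoro 14, Umar 10. Umar has the fewest and is eliminated.
Round 4: Nguyen 30, Okoro 14. Nguyen has a majority.

Park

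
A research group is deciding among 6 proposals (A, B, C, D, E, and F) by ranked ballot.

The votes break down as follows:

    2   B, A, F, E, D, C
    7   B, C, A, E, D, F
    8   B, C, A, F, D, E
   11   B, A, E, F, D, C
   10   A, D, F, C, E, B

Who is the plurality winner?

B

First-place vote totals:
  A: 10
  B: 28
  C: 0
  D: 0
  E: 0
  F: 0
B has the most first-place votes.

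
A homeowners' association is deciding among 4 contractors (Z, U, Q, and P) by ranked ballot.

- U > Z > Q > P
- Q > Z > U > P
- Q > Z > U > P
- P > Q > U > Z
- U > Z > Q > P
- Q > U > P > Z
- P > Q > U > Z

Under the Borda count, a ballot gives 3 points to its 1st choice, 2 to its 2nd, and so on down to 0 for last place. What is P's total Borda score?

7

Borda scores:
  Z: 2 + 2 + 2 + 0 + 2 + 0 + 0 = 8
  U: 3 + 1 + 1 + 1 + 3 + 2 + 1 = 12
  Q: 1 + 3 + 3 + 2 + 1 + 3 + 2 = 15
  P: 0 + 0 + 0 + 3 + 0 + 1 + 3 = 7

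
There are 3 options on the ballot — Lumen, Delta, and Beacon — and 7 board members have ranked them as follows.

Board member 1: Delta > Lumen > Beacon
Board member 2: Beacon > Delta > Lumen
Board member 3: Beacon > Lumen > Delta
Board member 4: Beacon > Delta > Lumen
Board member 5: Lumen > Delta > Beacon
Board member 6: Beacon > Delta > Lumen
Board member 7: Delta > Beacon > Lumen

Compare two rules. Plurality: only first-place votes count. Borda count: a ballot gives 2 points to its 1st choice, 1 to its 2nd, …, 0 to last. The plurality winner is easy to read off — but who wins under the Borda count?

Beacon

Plurality first-place counts: Lumen 1, Delta 2, Beacon 4 → Beacon.
Borda totals: Lumen 4, Delta 8, Beacon 9 → Beacon.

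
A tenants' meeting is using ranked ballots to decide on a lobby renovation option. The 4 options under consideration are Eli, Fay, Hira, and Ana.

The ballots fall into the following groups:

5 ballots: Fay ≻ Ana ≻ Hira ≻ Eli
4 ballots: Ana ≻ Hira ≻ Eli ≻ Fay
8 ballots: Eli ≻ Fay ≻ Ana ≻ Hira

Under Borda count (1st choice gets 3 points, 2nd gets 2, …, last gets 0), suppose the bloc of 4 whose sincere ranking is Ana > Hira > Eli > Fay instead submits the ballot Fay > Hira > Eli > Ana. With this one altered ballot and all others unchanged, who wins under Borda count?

Borda totals with the altered ballot: Eli 28, Fay 43, Hira 13, Ana 18.
The winner is unchanged: still Fay.

Fay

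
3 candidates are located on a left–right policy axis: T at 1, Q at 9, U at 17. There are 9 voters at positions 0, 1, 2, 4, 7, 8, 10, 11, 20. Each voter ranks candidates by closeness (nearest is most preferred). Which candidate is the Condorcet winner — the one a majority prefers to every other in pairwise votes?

Q

With single-peaked preferences on a line, the Condorcet winner is the candidate closest to the median voter.
The median voter (position 7) is closest to Q at 9.
Check: Q vs U — voters closer to Q: 8 of 9.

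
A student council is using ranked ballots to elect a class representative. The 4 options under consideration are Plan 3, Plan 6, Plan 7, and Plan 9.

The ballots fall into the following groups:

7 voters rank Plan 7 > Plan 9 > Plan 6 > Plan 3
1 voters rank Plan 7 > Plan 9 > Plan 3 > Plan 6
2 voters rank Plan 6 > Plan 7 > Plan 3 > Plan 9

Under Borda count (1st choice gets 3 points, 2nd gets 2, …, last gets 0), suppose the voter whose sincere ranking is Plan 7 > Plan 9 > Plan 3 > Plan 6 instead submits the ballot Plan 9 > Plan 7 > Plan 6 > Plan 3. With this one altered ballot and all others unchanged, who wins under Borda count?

Borda totals with the altered ballot: Plan 3 2, Plan 6 14, Plan 7 27, Plan 9 17.
The winner is unchanged: still Plan 7.

Plan 7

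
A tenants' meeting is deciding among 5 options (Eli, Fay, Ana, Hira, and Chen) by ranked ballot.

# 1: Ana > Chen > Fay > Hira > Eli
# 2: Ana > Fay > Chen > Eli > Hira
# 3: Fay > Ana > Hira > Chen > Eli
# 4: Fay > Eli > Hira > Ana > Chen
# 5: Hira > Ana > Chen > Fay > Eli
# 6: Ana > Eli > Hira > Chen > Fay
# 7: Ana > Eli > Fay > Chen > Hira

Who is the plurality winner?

First-place vote totals:
  Eli: 0
  Fay: 2
  Ana: 4
  Hira: 1
  Chen: 0
Ana has the most first-place votes.

Ana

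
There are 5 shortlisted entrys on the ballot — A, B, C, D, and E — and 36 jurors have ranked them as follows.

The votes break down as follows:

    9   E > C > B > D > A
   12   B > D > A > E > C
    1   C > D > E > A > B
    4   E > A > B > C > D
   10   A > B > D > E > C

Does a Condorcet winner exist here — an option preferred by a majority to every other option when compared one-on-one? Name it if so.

Head-to-head results (36 voters total):
A vs B: B wins 21–15.
A vs C: A wins 26–10.
A vs D: D wins 22–14.
A vs E: A wins 22–14.
B vs C: B wins 26–10.
B vs D: B wins 35–1.
B vs E: B wins 22–14.
C vs D: D wins 22–14.
C vs E: E wins 35–1.
D vs E: D wins 23–13.
B beats each rival — A (21–15), C (26–10), D (35–1), E (22–14) — so B is the Condorcet winner.

B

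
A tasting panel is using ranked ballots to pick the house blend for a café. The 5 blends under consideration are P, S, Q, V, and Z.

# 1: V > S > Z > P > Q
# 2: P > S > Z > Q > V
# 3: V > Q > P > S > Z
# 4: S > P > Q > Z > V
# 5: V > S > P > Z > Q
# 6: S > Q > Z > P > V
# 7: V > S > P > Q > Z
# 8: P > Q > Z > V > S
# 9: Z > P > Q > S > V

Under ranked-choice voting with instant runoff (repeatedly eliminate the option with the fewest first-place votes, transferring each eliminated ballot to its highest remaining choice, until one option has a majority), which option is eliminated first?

Q

Round 1: V 4, P 2, S 2, Z 1, Q 0. Q has the fewest and is eliminated.
Round 2: V 4, P 2, S 2, Z 1. Z has the fewest and is eliminated.
Round 3: V 4, P 3, S 2. S has the fewest and is eliminated.
Round 4: P 5, V 4. P has a majority.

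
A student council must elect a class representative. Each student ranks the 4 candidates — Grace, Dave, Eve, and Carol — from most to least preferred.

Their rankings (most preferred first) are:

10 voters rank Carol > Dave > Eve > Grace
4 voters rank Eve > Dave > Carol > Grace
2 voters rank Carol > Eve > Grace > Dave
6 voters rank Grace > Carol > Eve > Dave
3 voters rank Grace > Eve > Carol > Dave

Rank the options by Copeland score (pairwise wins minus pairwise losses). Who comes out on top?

Pairwise results:
  Grace vs Dave: Dave wins 14–11.
  Grace vs Eve: Eve wins 16–9.
  Grace vs Carol: Carol wins 16–9.
  Dave vs Eve: Eve wins 15–10.
  Dave vs Carol: Carol wins 21–4.
  Eve vs Carol: Carol wins 18–7.
Copeland scores (wins − losses):
  Grace: 0 − 3 = -3
  Dave: 1 − 2 = -1
  Eve: 2 − 1 = 1
  Carol: 3 − 0 = 3
Carol has the best Copeland score.

Carol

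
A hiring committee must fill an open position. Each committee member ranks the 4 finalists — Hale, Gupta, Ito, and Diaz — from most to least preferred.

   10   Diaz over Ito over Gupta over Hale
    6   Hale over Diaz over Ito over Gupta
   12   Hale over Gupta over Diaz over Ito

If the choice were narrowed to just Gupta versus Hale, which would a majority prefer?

Ballots ranking Gupta above Hale: 10.
Ballots ranking Hale above Gupta: 6+12 = 18.
Hale wins the head-to-head, 18–10.

Hale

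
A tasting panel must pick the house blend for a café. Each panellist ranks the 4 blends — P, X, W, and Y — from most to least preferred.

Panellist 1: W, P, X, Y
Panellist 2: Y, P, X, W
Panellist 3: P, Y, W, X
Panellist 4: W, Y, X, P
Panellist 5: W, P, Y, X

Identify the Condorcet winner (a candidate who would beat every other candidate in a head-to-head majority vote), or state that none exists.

Head-to-head results (5 voters total):
P vs X: P wins 4–1.
P vs W: W wins 3–2.
P vs Y: P wins 3–2.
X vs W: W wins 4–1.
X vs Y: Y wins 4–1.
W vs Y: W wins 3–2.
W beats each rival — P (3–2), X (4–1), Y (3–2) — so W is the Condorcet winner.

W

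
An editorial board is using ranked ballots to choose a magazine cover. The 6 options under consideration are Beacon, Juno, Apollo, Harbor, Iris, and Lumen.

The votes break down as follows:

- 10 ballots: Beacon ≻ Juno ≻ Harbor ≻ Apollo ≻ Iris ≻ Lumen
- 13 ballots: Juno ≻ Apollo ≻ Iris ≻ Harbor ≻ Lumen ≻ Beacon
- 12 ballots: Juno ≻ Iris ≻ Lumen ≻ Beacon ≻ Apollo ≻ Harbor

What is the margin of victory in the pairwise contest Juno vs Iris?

35

Ballots ranking Juno above Iris: 10+13+12 = 35.
Ballots ranking Iris above Juno: 0.
Juno wins 35–0, a margin of 35.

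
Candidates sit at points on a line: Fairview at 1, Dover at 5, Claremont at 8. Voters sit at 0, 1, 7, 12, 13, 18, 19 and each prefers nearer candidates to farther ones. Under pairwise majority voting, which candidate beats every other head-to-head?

Claremont

With single-peaked preferences on a line, the Condorcet winner is the candidate closest to the median voter.
The median voter (position 12) is closest to Claremont at 8.
Check: Claremont vs Dover — voters closer to Claremont: 5 of 7.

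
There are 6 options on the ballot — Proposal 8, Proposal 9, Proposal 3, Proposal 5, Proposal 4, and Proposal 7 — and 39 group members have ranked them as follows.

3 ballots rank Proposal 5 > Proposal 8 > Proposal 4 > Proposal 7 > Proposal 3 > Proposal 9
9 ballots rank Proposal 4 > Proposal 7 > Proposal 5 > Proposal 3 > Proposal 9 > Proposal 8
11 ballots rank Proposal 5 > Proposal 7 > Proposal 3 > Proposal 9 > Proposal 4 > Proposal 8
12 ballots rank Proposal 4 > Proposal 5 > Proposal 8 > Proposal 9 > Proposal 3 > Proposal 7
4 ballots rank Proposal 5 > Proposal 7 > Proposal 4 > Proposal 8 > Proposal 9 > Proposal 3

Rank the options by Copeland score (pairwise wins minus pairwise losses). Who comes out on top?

Pairwise results:
  Proposal 8 vs Proposal 9: Proposal 9 wins 20–19.
  Proposal 8 vs Proposal 3: Proposal 3 wins 20–19.
  Proposal 8 vs Proposal 5: Proposal 5 wins 39–0.
  Proposal 8 vs Proposal 4: Proposal 4 wins 36–3.
  Proposal 8 vs Proposal 7: Proposal 7 wins 24–15.
  Proposal 9 vs Proposal 3: Proposal 3 wins 23–16.
  Proposal 9 vs Proposal 5: Proposal 5 wins 39–0.
  Proposal 9 vs Proposal 4: Proposal 4 wins 28–11.
  Proposal 9 vs Proposal 7: Proposal 7 wins 27–12.
  Proposal 3 vs Proposal 5: Proposal 5 wins 39–0.
  Proposal 3 vs Proposal 4: Proposal 4 wins 28–11.
  Proposal 3 vs Proposal 7: Proposal 7 wins 27–12.
  Proposal 5 vs Proposal 4: Proposal 4 wins 21–18.
  Proposal 5 vs Proposal 7: Proposal 5 wins 30–9.
  Proposal 4 vs Proposal 7: Proposal 4 wins 24–15.
Copeland scores (wins − losses):
  Proposal 8: 0 − 5 = -5
  Proposal 9: 1 − 4 = -3
  Proposal 3: 2 − 3 = -1
  Proposal 5: 4 − 1 = 3
  Proposal 4: 5 − 0 = 5
  Proposal 7: 3 − 2 = 1
Proposal 4 has the best Copeland score.

Proposal 4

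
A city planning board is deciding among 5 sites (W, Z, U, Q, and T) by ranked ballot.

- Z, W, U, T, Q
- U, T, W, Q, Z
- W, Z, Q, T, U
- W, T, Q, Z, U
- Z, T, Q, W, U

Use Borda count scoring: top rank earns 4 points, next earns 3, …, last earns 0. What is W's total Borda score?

Borda scores:
  W: 3 + 2 + 4 + 4 + 1 = 14
  Z: 4 + 0 + 3 + 1 + 4 = 12
  U: 2 + 4 + 0 + 0 + 0 = 6
  Q: 0 + 1 + 2 + 2 + 2 = 7
  T: 1 + 3 + 1 + 3 + 3 = 11

14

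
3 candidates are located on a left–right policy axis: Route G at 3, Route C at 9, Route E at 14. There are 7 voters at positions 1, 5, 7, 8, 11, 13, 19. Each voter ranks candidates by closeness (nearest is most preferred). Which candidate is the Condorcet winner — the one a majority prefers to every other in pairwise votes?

With single-peaked preferences on a line, the Condorcet winner is the candidate closest to the median voter.
The median voter (position 8) is closest to Route C at 9.
Check: Route C vs Route G — voters closer to Route C: 5 of 7.

Route C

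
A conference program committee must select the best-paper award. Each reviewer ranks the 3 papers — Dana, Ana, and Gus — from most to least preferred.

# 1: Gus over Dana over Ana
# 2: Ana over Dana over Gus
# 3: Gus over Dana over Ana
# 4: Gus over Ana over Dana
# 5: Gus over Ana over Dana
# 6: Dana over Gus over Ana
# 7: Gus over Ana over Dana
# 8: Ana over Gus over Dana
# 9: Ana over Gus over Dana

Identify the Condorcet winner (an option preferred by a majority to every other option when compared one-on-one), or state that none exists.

Gus

Head-to-head results (9 voters total):
Dana vs Ana: Ana wins 6–3.
Dana vs Gus: Gus wins 7–2.
Ana vs Gus: Gus wins 6–3.
Gus beats each rival — Dana (7–2), Ana (6–3) — so Gus is the Condorcet winner.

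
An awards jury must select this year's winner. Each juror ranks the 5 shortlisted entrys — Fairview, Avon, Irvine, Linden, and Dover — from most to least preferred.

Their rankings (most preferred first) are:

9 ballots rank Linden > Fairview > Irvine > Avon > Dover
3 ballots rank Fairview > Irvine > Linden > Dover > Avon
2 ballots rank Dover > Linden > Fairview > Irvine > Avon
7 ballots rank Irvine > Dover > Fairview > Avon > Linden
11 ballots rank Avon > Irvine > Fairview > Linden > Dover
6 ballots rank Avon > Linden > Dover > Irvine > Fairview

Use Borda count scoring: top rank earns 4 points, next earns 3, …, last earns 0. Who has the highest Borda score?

Borda scores:
  Fairview: 9·3 + 3·4 + 2·2 + 7·2 + 11·2 + 6·0 = 79
  Avon: 9·1 + 3·0 + 2·0 + 7·1 + 11·4 + 6·4 = 84
  Irvine: 9·2 + 3·3 + 2·1 + 7·4 + 11·3 + 6·1 = 96
  Linden: 9·4 + 3·2 + 2·3 + 7·0 + 11·1 + 6·3 = 77
  Dover: 9·0 + 3·1 + 2·4 + 7·3 + 11·0 + 6·2 = 44
Irvine has the highest total.

Irvine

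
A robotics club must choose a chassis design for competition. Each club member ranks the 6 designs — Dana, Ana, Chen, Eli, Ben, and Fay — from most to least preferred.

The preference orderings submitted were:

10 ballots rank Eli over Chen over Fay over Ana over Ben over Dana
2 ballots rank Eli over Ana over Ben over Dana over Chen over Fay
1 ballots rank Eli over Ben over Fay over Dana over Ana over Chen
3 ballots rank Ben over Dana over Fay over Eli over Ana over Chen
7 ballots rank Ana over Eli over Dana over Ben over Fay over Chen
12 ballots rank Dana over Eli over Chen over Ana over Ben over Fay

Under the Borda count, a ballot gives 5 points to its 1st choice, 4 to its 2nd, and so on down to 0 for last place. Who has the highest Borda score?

Borda scores:
  Dana: 10·0 + 2·2 + 2 + 3·4 + 7·3 + 12·5 = 99
  Ana: 10·2 + 2·4 + 1 + 3·1 + 7·5 + 12·2 = 91
  Chen: 10·4 + 2·1 + 0 + 3·0 + 7·0 + 12·3 = 78
  Eli: 10·5 + 2·5 + 5 + 3·2 + 7·4 + 12·4 = 147
  Ben: 10·1 + 2·3 + 4 + 3·5 + 7·2 + 12·1 = 61
  Fay: 10·3 + 2·0 + 3 + 3·3 + 7·1 + 12·0 = 49
Eli has the highest total.

Eli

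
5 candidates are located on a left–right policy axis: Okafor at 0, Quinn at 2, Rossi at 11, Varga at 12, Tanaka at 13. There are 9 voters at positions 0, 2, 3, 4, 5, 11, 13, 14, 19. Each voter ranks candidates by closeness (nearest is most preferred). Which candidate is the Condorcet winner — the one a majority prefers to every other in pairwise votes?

Quinn

With single-peaked preferences on a line, the Condorcet winner is the candidate closest to the median voter.
The median voter (position 5) is closest to Quinn at 2.
Check: Quinn vs Tanaka — voters closer to Quinn: 5 of 9.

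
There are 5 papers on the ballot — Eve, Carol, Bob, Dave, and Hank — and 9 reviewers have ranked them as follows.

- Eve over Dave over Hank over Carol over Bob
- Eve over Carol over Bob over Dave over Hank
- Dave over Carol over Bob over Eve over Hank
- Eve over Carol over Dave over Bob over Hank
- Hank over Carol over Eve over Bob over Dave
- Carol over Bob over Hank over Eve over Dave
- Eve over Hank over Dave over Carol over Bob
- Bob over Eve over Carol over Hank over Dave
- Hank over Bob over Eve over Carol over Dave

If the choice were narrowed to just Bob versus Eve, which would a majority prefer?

Ballots ranking Bob above Eve: 4.
Ballots ranking Eve above Bob: 5.
Eve wins the head-to-head, 5–4.

Eve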